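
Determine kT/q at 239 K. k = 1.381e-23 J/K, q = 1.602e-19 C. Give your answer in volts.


Step 1: kT = 1.381e-23 * 239 = 3.30059e-21 J
Step 2: Vt = kT/q = 3.30059e-21 / 1.602e-19
Step 3: Vt = 0.0206 V

0.0206


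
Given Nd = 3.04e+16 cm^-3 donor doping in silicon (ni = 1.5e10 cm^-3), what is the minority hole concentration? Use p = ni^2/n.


Step 1: Since Nd >> ni, n ≈ Nd = 3.04e+16 cm^-3
Step 2: p = ni^2 / n = (1.5e10)^2 / 3.04e+16
Step 3: p = 2.25e20 / 3.04e+16 = 7.40e+03 cm^-3

7.40e+03


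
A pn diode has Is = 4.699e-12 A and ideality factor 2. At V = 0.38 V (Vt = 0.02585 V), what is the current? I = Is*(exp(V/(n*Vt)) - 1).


Step 1: V/(n*Vt) = 0.38/(2*0.02585) = 7.3501
Step 2: exp(7.3501) = 1.5564e+03
Step 3: I = 4.699e-12 * (1.5564e+03 - 1) = 7.31e-09 A

7.31e-09


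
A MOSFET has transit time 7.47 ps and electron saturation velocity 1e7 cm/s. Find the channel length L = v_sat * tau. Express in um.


Step 1: tau in seconds = 7.47 ps * 1e-12 = 7.4700e-12 s
Step 2: L = v_sat * tau = 1e7 * 7.4700e-12 = 7.4700e-05 cm
Step 3: L in um = 7.4700e-05 * 1e4 = 0.747 um

0.747


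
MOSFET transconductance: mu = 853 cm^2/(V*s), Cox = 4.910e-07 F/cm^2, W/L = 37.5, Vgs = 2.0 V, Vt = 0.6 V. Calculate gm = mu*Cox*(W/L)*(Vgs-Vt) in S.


Step 1: Vov = Vgs - Vt = 2.0 - 0.6 = 1.4 V
Step 2: gm = mu * Cox * (W/L) * Vov
Step 3: gm = 853 * 4.910e-07 * 37.5 * 1.4 = 2.20e-02 S

2.20e-02


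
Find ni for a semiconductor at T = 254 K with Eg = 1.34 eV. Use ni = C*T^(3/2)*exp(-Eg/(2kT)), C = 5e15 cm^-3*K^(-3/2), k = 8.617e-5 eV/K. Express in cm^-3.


Step 1: Compute kT = 8.617e-5 * 254 = 0.02188718 eV
Step 2: Exponent = -Eg/(2kT) = -1.34/(2*0.02188718) = -30.61153
Step 3: T^(3/2) = 254^1.5 = 4048.09
Step 4: ni = 5e15 * 4048.09 * exp(-30.61153) = 1.03e+06 cm^-3

1.03e+06


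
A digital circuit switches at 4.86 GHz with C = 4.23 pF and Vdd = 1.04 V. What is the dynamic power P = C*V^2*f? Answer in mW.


Step 1: V^2 = 1.04^2 = 1.0816 V^2
Step 2: P = C*V^2*f = 4.23e-12 F * 1.0816 * 4.86e9 Hz
Step 3: P = 2.223531648e-02 W
Step 4: P = 22.235 mW

22.235


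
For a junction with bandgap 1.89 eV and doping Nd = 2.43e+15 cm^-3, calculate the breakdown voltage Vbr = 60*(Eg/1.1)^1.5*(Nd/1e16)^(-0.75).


Step 1: Eg/1.1 = 1.89/1.1 = 1.718182
Step 2: (Eg/1.1)^1.5 = 1.718182^1.5 = 2.252183
Step 3: (Nd/1e16)^(-0.75) = (0.243)^(-0.75) = 2.889318
Step 4: Vbr = 60 * 2.252183 * 2.889318 = 390.4 V

390.4


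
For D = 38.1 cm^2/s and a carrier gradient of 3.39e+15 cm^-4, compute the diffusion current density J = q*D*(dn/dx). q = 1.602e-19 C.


Step 1: J = q * D * (dn/dx)
Step 2: J = 1.602e-19 * 38.1 * 3.39e+15
Step 3: J = 2.07e-02 A/cm^2

2.07e-02


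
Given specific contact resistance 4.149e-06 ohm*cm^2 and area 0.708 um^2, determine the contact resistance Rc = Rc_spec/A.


Step 1: Convert area to cm^2: 0.708 um^2 = 7.0800e-09 cm^2
Step 2: Rc = Rc_spec / A = 4.149e-06 / 7.0800e-09
Step 3: Rc = 5.86e+02 ohms

5.86e+02


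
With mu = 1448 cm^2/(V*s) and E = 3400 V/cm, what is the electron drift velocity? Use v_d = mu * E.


Step 1: v_d = mu * E
Step 2: v_d = 1448 * 3400 = 4923200
Step 3: v_d = 4.92e+06 cm/s

4.92e+06


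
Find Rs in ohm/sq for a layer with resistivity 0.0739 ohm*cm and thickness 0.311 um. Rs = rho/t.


Step 1: Convert thickness to cm: t = 0.311 um = 3.1100e-05 cm
Step 2: Rs = rho / t = 0.0739 / 3.1100e-05
Step 3: Rs = 2376.2 ohm/sq

2376.2


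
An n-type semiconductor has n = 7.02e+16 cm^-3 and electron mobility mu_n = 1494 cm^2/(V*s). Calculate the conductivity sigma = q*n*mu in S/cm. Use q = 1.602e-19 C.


Step 1: sigma = q * n * mu
Step 2: sigma = 1.602e-19 * 7.02e+16 * 1494
Step 3: sigma = 1.680e+01 S/cm

1.680e+01


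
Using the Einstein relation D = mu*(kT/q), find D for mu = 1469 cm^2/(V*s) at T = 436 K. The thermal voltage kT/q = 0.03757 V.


Step 1: D = mu * (kT/q)
Step 2: D = 1469 * 0.03757
Step 3: D = 55.19 cm^2/s

55.19


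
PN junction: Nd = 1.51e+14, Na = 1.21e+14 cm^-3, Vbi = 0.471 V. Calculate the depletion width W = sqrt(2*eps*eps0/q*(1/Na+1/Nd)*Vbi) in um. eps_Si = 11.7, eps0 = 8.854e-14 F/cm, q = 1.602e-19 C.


Step 1: 1/Na + 1/Nd = 1/1.21e+14 + 1/1.51e+14 = 1.48870e-14
Step 2: 2*eps*eps0/q = 2*11.7*8.854e-14/1.602e-19 = 1.293281e+07
Step 3: W^2 = 1.293281e+07 * 1.48870e-14 * 0.471 = 9.06820e-08
Step 4: W = sqrt(9.06820e-08) = 3.011e-04 cm = 3.011 um

3.011


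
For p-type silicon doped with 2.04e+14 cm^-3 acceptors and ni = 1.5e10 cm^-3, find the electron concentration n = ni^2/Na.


Step 1: Majority hole concentration p ≈ Na = 2.04e+14 cm^-3
Step 2: n = ni^2 / Na = (1.5e10)^2 / 2.04e+14
Step 3: n = 1.10e+06 cm^-3

1.10e+06


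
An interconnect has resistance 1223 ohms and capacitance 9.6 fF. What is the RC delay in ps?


Step 1: tau = R * C
Step 2: tau = 1223 * 9.6 fF = 1223 * 9.6e-15 F
Step 3: tau = 1.17408e-11 s = 11.7408 ps

11.7408


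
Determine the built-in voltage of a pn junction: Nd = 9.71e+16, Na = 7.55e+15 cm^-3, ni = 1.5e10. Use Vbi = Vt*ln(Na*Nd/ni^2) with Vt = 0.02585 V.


Step 1: Compute Na*Nd/ni^2 = 7.55e+15 * 9.71e+16 / (1.5e10)^2 = 3.2582e+12
Step 2: ln(3.2582e+12) = 28.8122
Step 3: Vbi = 0.02585 * 28.8122 = 0.745 V

0.745


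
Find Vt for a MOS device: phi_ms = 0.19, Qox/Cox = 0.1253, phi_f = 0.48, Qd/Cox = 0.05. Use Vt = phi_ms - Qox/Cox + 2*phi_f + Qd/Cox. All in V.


Step 1: Vt = phi_ms - Qox/Cox + 2*phi_f + Qd/Cox
Step 2: Vt = 0.19 - 0.1253 + 2*0.48 + 0.05
Step 3: Vt = 0.19 - 0.1253 + 0.96 + 0.05
Step 4: Vt = 1.0747 V

1.0747


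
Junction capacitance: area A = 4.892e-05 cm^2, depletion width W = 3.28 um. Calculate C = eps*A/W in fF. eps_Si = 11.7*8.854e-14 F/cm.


Step 1: eps_Si = 11.7 * 8.854e-14 = 1.035918e-12 F/cm
Step 2: W in cm = 3.28 * 1e-4 = 3.28e-04 cm
Step 3: C = 1.035918e-12 * 4.892e-05 / 3.28e-04 = 1.545034e-13 F
Step 4: C = 154.5 fF

154.5


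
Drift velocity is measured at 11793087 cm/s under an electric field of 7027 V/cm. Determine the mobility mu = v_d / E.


Step 1: mu = v_d / E
Step 2: mu = 11793087 / 7027
Step 3: mu = 1678.25 cm^2/(V*s)

1678.25


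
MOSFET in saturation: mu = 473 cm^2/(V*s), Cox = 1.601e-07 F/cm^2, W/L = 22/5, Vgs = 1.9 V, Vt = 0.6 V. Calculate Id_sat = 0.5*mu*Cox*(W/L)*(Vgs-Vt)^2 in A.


Step 1: Overdrive voltage Vov = Vgs - Vt = 1.9 - 0.6 = 1.3 V
Step 2: W/L = 22/5 = 4.4
Step 3: Id = 0.5 * 473 * 1.601e-07 * 4.4 * 1.3^2
Step 4: Id = 2.82e-04 A

2.82e-04


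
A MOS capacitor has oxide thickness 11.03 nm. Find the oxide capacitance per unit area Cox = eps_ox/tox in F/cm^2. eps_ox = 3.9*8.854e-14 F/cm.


Step 1: eps_ox = 3.9 * 8.854e-14 = 3.45306e-13 F/cm
Step 2: tox in cm = 11.03 nm * 1e-7 = 1.1030e-06 cm
Step 3: Cox = 3.45306e-13 / 1.1030e-06 = 3.13e-07 F/cm^2

3.13e-07


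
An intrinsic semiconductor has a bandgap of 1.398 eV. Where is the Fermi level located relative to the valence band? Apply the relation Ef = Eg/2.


Step 1: For an intrinsic semiconductor, the Fermi level sits at midgap.
Step 2: Ef = Eg / 2 = 1.398 / 2 = 0.699 eV

0.699


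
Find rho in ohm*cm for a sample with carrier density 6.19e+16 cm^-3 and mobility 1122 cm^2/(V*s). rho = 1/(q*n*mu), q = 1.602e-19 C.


Step 1: sigma = q * n * mu = 1.602e-19 * 6.19e+16 * 1122 = 1.11262e+01 S/cm
Step 2: rho = 1 / sigma = 1 / 1.11262e+01 = 0.08988 ohm*cm

0.08988


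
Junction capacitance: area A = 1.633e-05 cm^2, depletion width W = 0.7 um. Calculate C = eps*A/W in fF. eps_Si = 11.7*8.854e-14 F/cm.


Step 1: eps_Si = 11.7 * 8.854e-14 = 1.035918e-12 F/cm
Step 2: W in cm = 0.7 * 1e-4 = 7.00e-05 cm
Step 3: C = 1.035918e-12 * 1.633e-05 / 7.00e-05 = 2.416649e-13 F
Step 4: C = 241.66 fF

241.66


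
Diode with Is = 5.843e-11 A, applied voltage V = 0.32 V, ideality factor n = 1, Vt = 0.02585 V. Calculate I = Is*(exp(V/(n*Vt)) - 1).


Step 1: V/(n*Vt) = 0.32/(1*0.02585) = 12.3791
Step 2: exp(12.3791) = 2.3778e+05
Step 3: I = 5.843e-11 * (2.3778e+05 - 1) = 1.39e-05 A

1.39e-05


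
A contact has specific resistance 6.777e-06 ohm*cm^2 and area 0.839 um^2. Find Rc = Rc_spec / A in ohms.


Step 1: Convert area to cm^2: 0.839 um^2 = 8.3900e-09 cm^2
Step 2: Rc = Rc_spec / A = 6.777e-06 / 8.3900e-09
Step 3: Rc = 8.08e+02 ohms

8.08e+02


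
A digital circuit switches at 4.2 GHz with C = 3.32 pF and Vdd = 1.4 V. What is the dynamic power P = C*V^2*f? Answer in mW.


Step 1: V^2 = 1.4^2 = 1.96 V^2
Step 2: P = C*V^2*f = 3.32e-12 F * 1.96 * 4.2e9 Hz
Step 3: P = 2.733024e-02 W
Step 4: P = 27.33 mW

27.33


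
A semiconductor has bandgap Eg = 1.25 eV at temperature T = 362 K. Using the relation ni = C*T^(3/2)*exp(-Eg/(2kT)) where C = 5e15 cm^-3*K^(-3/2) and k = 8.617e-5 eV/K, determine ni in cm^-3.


Step 1: Compute kT = 8.617e-5 * 362 = 0.03119354 eV
Step 2: Exponent = -Eg/(2kT) = -1.25/(2*0.03119354) = -20.03620
Step 3: T^(3/2) = 362^1.5 = 6887.52
Step 4: ni = 5e15 * 6887.52 * exp(-20.03620) = 6.85e+10 cm^-3

6.85e+10


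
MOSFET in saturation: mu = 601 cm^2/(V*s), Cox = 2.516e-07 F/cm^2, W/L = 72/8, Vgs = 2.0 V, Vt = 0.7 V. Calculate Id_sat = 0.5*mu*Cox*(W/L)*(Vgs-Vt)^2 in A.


Step 1: Overdrive voltage Vov = Vgs - Vt = 2.0 - 0.7 = 1.3 V
Step 2: W/L = 72/8 = 9
Step 3: Id = 0.5 * 601 * 2.516e-07 * 9 * 1.3^2
Step 4: Id = 1.15e-03 A

1.15e-03


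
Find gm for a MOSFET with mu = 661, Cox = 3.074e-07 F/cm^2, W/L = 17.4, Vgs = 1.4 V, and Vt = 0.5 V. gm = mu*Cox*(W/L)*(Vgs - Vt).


Step 1: Vov = Vgs - Vt = 1.4 - 0.5 = 0.9 V
Step 2: gm = mu * Cox * (W/L) * Vov
Step 3: gm = 661 * 3.074e-07 * 17.4 * 0.9 = 3.18e-03 S

3.18e-03


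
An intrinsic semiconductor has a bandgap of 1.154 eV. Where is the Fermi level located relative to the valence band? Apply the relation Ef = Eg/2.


Step 1: For an intrinsic semiconductor, the Fermi level sits at midgap.
Step 2: Ef = Eg / 2 = 1.154 / 2 = 0.577 eV

0.577


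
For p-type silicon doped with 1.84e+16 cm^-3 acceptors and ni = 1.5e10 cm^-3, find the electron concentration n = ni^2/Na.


Step 1: Majority hole concentration p ≈ Na = 1.84e+16 cm^-3
Step 2: n = ni^2 / Na = (1.5e10)^2 / 1.84e+16
Step 3: n = 1.22e+04 cm^-3

1.22e+04


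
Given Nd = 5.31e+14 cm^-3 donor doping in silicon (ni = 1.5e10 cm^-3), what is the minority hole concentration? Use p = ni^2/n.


Step 1: Since Nd >> ni, n ≈ Nd = 5.31e+14 cm^-3
Step 2: p = ni^2 / n = (1.5e10)^2 / 5.31e+14
Step 3: p = 2.25e20 / 5.31e+14 = 4.24e+05 cm^-3

4.24e+05


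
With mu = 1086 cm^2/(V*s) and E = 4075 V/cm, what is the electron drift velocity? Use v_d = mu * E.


Step 1: v_d = mu * E
Step 2: v_d = 1086 * 4075 = 4425450
Step 3: v_d = 4.43e+06 cm/s

4.43e+06


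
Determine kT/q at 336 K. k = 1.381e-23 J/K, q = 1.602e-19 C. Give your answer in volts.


Step 1: kT = 1.381e-23 * 336 = 4.64016e-21 J
Step 2: Vt = kT/q = 4.64016e-21 / 1.602e-19
Step 3: Vt = 0.02896 V

0.02896


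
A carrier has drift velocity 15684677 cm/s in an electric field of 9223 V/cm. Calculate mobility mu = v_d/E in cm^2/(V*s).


Step 1: mu = v_d / E
Step 2: mu = 15684677 / 9223
Step 3: mu = 1700.6 cm^2/(V*s)

1700.6


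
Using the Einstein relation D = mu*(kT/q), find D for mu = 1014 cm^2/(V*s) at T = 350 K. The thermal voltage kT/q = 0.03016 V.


Step 1: D = mu * (kT/q)
Step 2: D = 1014 * 0.03016
Step 3: D = 30.58 cm^2/s

30.58


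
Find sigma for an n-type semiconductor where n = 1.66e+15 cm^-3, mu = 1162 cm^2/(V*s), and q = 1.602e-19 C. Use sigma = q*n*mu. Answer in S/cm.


Step 1: sigma = q * n * mu
Step 2: sigma = 1.602e-19 * 1.66e+15 * 1162
Step 3: sigma = 3.090e-01 S/cm

3.090e-01


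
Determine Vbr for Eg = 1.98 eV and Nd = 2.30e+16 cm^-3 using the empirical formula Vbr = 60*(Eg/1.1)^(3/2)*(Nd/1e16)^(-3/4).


Step 1: Eg/1.1 = 1.98/1.1 = 1.800000
Step 2: (Eg/1.1)^1.5 = 1.800000^1.5 = 2.414953
Step 3: (Nd/1e16)^(-0.75) = (2.3)^(-0.75) = 0.535432
Step 4: Vbr = 60 * 2.414953 * 0.535432 = 77.6 V

77.6


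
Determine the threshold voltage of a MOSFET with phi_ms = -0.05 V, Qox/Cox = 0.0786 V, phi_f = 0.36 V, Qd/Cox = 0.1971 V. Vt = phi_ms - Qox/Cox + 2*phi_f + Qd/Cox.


Step 1: Vt = phi_ms - Qox/Cox + 2*phi_f + Qd/Cox
Step 2: Vt = -0.05 - 0.0786 + 2*0.36 + 0.1971
Step 3: Vt = -0.05 - 0.0786 + 0.72 + 0.1971
Step 4: Vt = 0.7885 V

0.7885


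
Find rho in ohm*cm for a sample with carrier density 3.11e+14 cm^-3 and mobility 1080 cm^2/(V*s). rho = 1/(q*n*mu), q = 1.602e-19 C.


Step 1: sigma = q * n * mu = 1.602e-19 * 3.11e+14 * 1080 = 5.38080e-02 S/cm
Step 2: rho = 1 / sigma = 1 / 5.38080e-02 = 18.58 ohm*cm

18.58


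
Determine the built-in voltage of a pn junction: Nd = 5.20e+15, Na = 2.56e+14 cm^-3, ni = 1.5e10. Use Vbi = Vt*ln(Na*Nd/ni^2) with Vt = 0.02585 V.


Step 1: Compute Na*Nd/ni^2 = 2.56e+14 * 5.20e+15 / (1.5e10)^2 = 5.9164e+09
Step 2: ln(5.9164e+09) = 22.5010
Step 3: Vbi = 0.02585 * 22.5010 = 0.582 V

0.582


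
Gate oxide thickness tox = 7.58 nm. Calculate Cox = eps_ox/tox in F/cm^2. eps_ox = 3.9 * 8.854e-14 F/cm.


Step 1: eps_ox = 3.9 * 8.854e-14 = 3.45306e-13 F/cm
Step 2: tox in cm = 7.58 nm * 1e-7 = 7.5800e-07 cm
Step 3: Cox = 3.45306e-13 / 7.5800e-07 = 4.56e-07 F/cm^2

4.56e-07


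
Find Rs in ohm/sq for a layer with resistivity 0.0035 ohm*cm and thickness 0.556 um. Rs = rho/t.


Step 1: Convert thickness to cm: t = 0.556 um = 5.5600e-05 cm
Step 2: Rs = rho / t = 0.0035 / 5.5600e-05
Step 3: Rs = 62.9 ohm/sq

62.9


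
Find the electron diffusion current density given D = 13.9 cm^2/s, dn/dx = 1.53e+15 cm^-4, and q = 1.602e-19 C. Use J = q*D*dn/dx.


Step 1: J = q * D * (dn/dx)
Step 2: J = 1.602e-19 * 13.9 * 1.53e+15
Step 3: J = 3.41e-03 A/cm^2

3.41e-03


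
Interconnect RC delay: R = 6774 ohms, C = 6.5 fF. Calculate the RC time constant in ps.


Step 1: tau = R * C
Step 2: tau = 6774 * 6.5 fF = 6774 * 6.5e-15 F
Step 3: tau = 4.4031e-11 s = 44.031 ps

44.031


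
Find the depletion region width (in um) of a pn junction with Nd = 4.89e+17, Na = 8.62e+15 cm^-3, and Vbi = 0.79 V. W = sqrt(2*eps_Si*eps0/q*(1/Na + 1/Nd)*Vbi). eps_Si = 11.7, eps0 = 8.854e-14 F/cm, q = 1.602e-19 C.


Step 1: 1/Na + 1/Nd = 1/8.62e+15 + 1/4.89e+17 = 1.18054e-16
Step 2: 2*eps*eps0/q = 2*11.7*8.854e-14/1.602e-19 = 1.293281e+07
Step 3: W^2 = 1.293281e+07 * 1.18054e-16 * 0.79 = 1.20615e-09
Step 4: W = sqrt(1.20615e-09) = 3.473e-05 cm = 0.3473 um

0.3473


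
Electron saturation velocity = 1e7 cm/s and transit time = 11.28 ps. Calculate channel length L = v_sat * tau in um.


Step 1: tau in seconds = 11.28 ps * 1e-12 = 1.1280e-11 s
Step 2: L = v_sat * tau = 1e7 * 1.1280e-11 = 1.1280e-04 cm
Step 3: L in um = 1.1280e-04 * 1e4 = 1.128 um

1.128


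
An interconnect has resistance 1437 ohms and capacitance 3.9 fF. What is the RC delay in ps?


Step 1: tau = R * C
Step 2: tau = 1437 * 3.9 fF = 1437 * 3.9e-15 F
Step 3: tau = 5.6043e-12 s = 5.6043 ps

5.6043


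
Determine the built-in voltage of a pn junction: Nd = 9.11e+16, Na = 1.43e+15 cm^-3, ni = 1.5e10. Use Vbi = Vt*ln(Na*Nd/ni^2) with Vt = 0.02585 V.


Step 1: Compute Na*Nd/ni^2 = 1.43e+15 * 9.11e+16 / (1.5e10)^2 = 5.7899e+11
Step 2: ln(5.7899e+11) = 27.0846
Step 3: Vbi = 0.02585 * 27.0846 = 0.7 V

0.7


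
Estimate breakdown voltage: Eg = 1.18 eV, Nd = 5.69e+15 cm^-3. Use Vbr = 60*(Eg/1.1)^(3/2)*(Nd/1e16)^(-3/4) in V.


Step 1: Eg/1.1 = 1.18/1.1 = 1.072727
Step 2: (Eg/1.1)^1.5 = 1.072727^1.5 = 1.111051
Step 3: (Nd/1e16)^(-0.75) = (0.569)^(-0.75) = 1.526391
Step 4: Vbr = 60 * 1.111051 * 1.526391 = 101.8 V

101.8


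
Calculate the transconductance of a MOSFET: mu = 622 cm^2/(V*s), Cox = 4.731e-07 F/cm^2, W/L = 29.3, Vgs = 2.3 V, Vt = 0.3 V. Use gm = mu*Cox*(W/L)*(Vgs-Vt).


Step 1: Vov = Vgs - Vt = 2.3 - 0.3 = 2.0 V
Step 2: gm = mu * Cox * (W/L) * Vov
Step 3: gm = 622 * 4.731e-07 * 29.3 * 2.0 = 1.72e-02 S

1.72e-02


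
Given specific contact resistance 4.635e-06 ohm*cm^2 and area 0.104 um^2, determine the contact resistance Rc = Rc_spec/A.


Step 1: Convert area to cm^2: 0.104 um^2 = 1.0400e-09 cm^2
Step 2: Rc = Rc_spec / A = 4.635e-06 / 1.0400e-09
Step 3: Rc = 4.46e+03 ohms

4.46e+03


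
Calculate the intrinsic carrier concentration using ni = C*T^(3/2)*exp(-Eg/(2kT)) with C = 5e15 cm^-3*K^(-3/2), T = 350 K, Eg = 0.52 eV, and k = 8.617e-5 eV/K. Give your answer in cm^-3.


Step 1: Compute kT = 8.617e-5 * 350 = 0.0301595 eV
Step 2: Exponent = -Eg/(2kT) = -0.52/(2*0.0301595) = -8.62083
Step 3: T^(3/2) = 350^1.5 = 6547.90
Step 4: ni = 5e15 * 6547.90 * exp(-8.62083) = 5.90e+15 cm^-3

5.90e+15


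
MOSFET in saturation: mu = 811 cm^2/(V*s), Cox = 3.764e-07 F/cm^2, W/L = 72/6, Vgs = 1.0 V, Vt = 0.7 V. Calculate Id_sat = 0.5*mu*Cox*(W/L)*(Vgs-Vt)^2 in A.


Step 1: Overdrive voltage Vov = Vgs - Vt = 1.0 - 0.7 = 0.3 V
Step 2: W/L = 72/6 = 12
Step 3: Id = 0.5 * 811 * 3.764e-07 * 12 * 0.3^2
Step 4: Id = 1.65e-04 A

1.65e-04


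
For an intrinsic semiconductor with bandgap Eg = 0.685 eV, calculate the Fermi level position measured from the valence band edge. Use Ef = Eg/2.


Step 1: For an intrinsic semiconductor, the Fermi level sits at midgap.
Step 2: Ef = Eg / 2 = 0.685 / 2 = 0.3425 eV

0.3425


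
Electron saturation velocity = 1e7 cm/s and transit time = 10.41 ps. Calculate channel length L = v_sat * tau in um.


Step 1: tau in seconds = 10.41 ps * 1e-12 = 1.0410e-11 s
Step 2: L = v_sat * tau = 1e7 * 1.0410e-11 = 1.0410e-04 cm
Step 3: L in um = 1.0410e-04 * 1e4 = 1.041 um

1.041


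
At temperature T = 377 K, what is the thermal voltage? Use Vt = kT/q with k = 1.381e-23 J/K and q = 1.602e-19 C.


Step 1: kT = 1.381e-23 * 377 = 5.20637e-21 J
Step 2: Vt = kT/q = 5.20637e-21 / 1.602e-19
Step 3: Vt = 0.0325 V

0.0325


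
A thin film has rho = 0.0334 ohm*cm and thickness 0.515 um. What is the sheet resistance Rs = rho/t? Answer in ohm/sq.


Step 1: Convert thickness to cm: t = 0.515 um = 5.1500e-05 cm
Step 2: Rs = rho / t = 0.0334 / 5.1500e-05
Step 3: Rs = 648.5 ohm/sq

648.5


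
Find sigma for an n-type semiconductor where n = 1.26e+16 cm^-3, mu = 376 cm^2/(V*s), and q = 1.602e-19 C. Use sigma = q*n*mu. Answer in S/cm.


Step 1: sigma = q * n * mu
Step 2: sigma = 1.602e-19 * 1.26e+16 * 376
Step 3: sigma = 7.590e-01 S/cm

7.590e-01


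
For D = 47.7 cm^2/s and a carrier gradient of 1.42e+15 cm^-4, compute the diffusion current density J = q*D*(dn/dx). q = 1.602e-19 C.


Step 1: J = q * D * (dn/dx)
Step 2: J = 1.602e-19 * 47.7 * 1.42e+15
Step 3: J = 1.09e-02 A/cm^2

1.09e-02


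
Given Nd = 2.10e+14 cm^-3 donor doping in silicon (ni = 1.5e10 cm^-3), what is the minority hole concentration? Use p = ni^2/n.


Step 1: Since Nd >> ni, n ≈ Nd = 2.10e+14 cm^-3
Step 2: p = ni^2 / n = (1.5e10)^2 / 2.10e+14
Step 3: p = 2.25e20 / 2.10e+14 = 1.07e+06 cm^-3

1.07e+06


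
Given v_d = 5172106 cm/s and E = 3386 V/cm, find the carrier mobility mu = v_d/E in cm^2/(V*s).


Step 1: mu = v_d / E
Step 2: mu = 5172106 / 3386
Step 3: mu = 1527.5 cm^2/(V*s)

1527.5


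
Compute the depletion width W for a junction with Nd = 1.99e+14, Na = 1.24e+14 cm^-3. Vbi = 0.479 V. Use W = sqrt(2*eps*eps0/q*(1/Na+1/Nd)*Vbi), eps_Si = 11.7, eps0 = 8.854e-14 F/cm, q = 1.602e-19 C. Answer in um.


Step 1: 1/Na + 1/Nd = 1/1.24e+14 + 1/1.99e+14 = 1.30896e-14
Step 2: 2*eps*eps0/q = 2*11.7*8.854e-14/1.602e-19 = 1.293281e+07
Step 3: W^2 = 1.293281e+07 * 1.30896e-14 * 0.479 = 8.10877e-08
Step 4: W = sqrt(8.10877e-08) = 2.848e-04 cm = 2.848 um

2.848


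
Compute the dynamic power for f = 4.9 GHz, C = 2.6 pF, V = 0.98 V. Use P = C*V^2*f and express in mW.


Step 1: V^2 = 0.98^2 = 0.9604 V^2
Step 2: P = C*V^2*f = 2.6e-12 F * 0.9604 * 4.9e9 Hz
Step 3: P = 1.2235496e-02 W
Step 4: P = 12.235 mW

12.235


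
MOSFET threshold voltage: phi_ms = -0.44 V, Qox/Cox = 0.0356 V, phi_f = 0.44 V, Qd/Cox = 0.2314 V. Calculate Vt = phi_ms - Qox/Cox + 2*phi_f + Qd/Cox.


Step 1: Vt = phi_ms - Qox/Cox + 2*phi_f + Qd/Cox
Step 2: Vt = -0.44 - 0.0356 + 2*0.44 + 0.2314
Step 3: Vt = -0.44 - 0.0356 + 0.88 + 0.2314
Step 4: Vt = 0.6358 V

0.6358


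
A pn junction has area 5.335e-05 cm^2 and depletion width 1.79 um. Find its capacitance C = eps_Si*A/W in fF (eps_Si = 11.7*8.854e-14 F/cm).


Step 1: eps_Si = 11.7 * 8.854e-14 = 1.035918e-12 F/cm
Step 2: W in cm = 1.79 * 1e-4 = 1.79e-04 cm
Step 3: C = 1.035918e-12 * 5.335e-05 / 1.79e-04 = 3.087499e-13 F
Step 4: C = 308.75 fF

308.75


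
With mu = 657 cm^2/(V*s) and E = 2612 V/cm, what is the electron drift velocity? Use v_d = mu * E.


Step 1: v_d = mu * E
Step 2: v_d = 657 * 2612 = 1716084
Step 3: v_d = 1.72e+06 cm/s

1.72e+06


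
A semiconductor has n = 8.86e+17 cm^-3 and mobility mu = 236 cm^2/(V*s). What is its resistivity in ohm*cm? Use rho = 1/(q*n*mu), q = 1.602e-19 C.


Step 1: sigma = q * n * mu = 1.602e-19 * 8.86e+17 * 236 = 3.34972e+01 S/cm
Step 2: rho = 1 / sigma = 1 / 3.34972e+01 = 0.02985 ohm*cm

0.02985


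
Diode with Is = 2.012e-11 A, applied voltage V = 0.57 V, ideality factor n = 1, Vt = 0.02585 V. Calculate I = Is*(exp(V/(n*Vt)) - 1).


Step 1: V/(n*Vt) = 0.57/(1*0.02585) = 22.0503
Step 2: exp(22.0503) = 3.7698e+09
Step 3: I = 2.012e-11 * (3.7698e+09 - 1) = 7.58e-02 A

7.58e-02


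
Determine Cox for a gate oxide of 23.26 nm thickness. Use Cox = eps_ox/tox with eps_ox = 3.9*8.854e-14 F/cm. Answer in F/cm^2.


Step 1: eps_ox = 3.9 * 8.854e-14 = 3.45306e-13 F/cm
Step 2: tox in cm = 23.26 nm * 1e-7 = 2.3260e-06 cm
Step 3: Cox = 3.45306e-13 / 2.3260e-06 = 1.48e-07 F/cm^2

1.48e-07


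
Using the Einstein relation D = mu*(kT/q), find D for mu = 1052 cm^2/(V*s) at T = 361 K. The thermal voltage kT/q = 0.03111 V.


Step 1: D = mu * (kT/q)
Step 2: D = 1052 * 0.03111
Step 3: D = 32.73 cm^2/s

32.73


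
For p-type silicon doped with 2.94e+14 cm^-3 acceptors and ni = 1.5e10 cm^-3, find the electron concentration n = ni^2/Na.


Step 1: Majority hole concentration p ≈ Na = 2.94e+14 cm^-3
Step 2: n = ni^2 / Na = (1.5e10)^2 / 2.94e+14
Step 3: n = 7.65e+05 cm^-3

7.65e+05


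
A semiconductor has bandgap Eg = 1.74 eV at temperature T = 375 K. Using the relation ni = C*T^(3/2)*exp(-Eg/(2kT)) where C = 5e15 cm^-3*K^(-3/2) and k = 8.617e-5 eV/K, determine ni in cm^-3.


Step 1: Compute kT = 8.617e-5 * 375 = 0.03231375 eV
Step 2: Exponent = -Eg/(2kT) = -1.74/(2*0.03231375) = -26.92352
Step 3: T^(3/2) = 375^1.5 = 7261.84
Step 4: ni = 5e15 * 7261.84 * exp(-26.92352) = 7.37e+07 cm^-3

7.37e+07


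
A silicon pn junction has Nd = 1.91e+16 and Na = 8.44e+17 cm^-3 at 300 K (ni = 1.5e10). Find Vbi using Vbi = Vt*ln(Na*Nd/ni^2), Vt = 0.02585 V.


Step 1: Compute Na*Nd/ni^2 = 8.44e+17 * 1.91e+16 / (1.5e10)^2 = 7.1646e+13
Step 2: ln(7.1646e+13) = 31.9028
Step 3: Vbi = 0.02585 * 31.9028 = 0.825 V

0.825


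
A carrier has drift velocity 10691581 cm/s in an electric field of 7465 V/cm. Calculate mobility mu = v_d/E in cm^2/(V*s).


Step 1: mu = v_d / E
Step 2: mu = 10691581 / 7465
Step 3: mu = 1432.23 cm^2/(V*s)

1432.23


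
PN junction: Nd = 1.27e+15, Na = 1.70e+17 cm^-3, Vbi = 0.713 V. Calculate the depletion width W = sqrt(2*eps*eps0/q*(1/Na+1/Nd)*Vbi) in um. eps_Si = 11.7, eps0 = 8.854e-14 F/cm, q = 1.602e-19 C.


Step 1: 1/Na + 1/Nd = 1/1.70e+17 + 1/1.27e+15 = 7.93284e-16
Step 2: 2*eps*eps0/q = 2*11.7*8.854e-14/1.602e-19 = 1.293281e+07
Step 3: W^2 = 1.293281e+07 * 7.93284e-16 * 0.713 = 7.31495e-09
Step 4: W = sqrt(7.31495e-09) = 8.553e-05 cm = 0.8553 um

0.8553


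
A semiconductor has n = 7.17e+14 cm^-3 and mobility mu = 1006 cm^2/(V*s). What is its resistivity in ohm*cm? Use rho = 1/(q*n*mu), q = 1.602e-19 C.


Step 1: sigma = q * n * mu = 1.602e-19 * 7.17e+14 * 1006 = 1.15553e-01 S/cm
Step 2: rho = 1 / sigma = 1 / 1.15553e-01 = 8.654 ohm*cm

8.654


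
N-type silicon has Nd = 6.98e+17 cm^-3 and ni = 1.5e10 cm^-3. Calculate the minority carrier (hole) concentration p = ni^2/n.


Step 1: Since Nd >> ni, n ≈ Nd = 6.98e+17 cm^-3
Step 2: p = ni^2 / n = (1.5e10)^2 / 6.98e+17
Step 3: p = 2.25e20 / 6.98e+17 = 3.22e+02 cm^-3

3.22e+02


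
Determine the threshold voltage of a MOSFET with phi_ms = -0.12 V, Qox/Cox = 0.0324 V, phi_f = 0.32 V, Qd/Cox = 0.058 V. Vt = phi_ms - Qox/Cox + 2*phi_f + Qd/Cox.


Step 1: Vt = phi_ms - Qox/Cox + 2*phi_f + Qd/Cox
Step 2: Vt = -0.12 - 0.0324 + 2*0.32 + 0.058
Step 3: Vt = -0.12 - 0.0324 + 0.64 + 0.058
Step 4: Vt = 0.5456 V

0.5456


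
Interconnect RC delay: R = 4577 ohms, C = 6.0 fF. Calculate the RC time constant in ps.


Step 1: tau = R * C
Step 2: tau = 4577 * 6.0 fF = 4577 * 6.0e-15 F
Step 3: tau = 2.7462e-11 s = 27.462 ps

27.462


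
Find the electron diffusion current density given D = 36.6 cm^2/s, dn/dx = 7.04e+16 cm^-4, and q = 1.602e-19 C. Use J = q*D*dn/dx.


Step 1: J = q * D * (dn/dx)
Step 2: J = 1.602e-19 * 36.6 * 7.04e+16
Step 3: J = 4.13e-01 A/cm^2

4.13e-01


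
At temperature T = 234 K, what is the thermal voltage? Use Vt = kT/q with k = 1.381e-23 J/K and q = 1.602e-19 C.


Step 1: kT = 1.381e-23 * 234 = 3.23154e-21 J
Step 2: Vt = kT/q = 3.23154e-21 / 1.602e-19
Step 3: Vt = 0.02017 V

0.02017


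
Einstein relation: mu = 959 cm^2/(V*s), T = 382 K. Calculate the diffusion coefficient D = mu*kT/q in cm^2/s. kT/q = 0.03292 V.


Step 1: D = mu * (kT/q)
Step 2: D = 959 * 0.03292
Step 3: D = 31.57 cm^2/s

31.57


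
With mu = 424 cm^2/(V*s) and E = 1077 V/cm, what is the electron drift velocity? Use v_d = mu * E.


Step 1: v_d = mu * E
Step 2: v_d = 424 * 1077 = 456648
Step 3: v_d = 4.57e+05 cm/s

4.57e+05


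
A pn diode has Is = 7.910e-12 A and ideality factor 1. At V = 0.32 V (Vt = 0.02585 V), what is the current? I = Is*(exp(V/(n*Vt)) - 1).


Step 1: V/(n*Vt) = 0.32/(1*0.02585) = 12.3791
Step 2: exp(12.3791) = 2.3778e+05
Step 3: I = 7.910e-12 * (2.3778e+05 - 1) = 1.88e-06 A

1.88e-06


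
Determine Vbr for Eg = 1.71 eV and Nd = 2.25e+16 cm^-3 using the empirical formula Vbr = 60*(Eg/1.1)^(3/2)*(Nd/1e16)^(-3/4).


Step 1: Eg/1.1 = 1.71/1.1 = 1.554545
Step 2: (Eg/1.1)^1.5 = 1.554545^1.5 = 1.938228
Step 3: (Nd/1e16)^(-0.75) = (2.25)^(-0.75) = 0.544331
Step 4: Vbr = 60 * 1.938228 * 0.544331 = 63.3 V

63.3


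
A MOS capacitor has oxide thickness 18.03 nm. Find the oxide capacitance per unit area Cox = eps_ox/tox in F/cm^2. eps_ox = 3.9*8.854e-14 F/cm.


Step 1: eps_ox = 3.9 * 8.854e-14 = 3.45306e-13 F/cm
Step 2: tox in cm = 18.03 nm * 1e-7 = 1.8030e-06 cm
Step 3: Cox = 3.45306e-13 / 1.8030e-06 = 1.92e-07 F/cm^2

1.92e-07


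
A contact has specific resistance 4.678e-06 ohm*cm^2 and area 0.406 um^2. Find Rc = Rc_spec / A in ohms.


Step 1: Convert area to cm^2: 0.406 um^2 = 4.0600e-09 cm^2
Step 2: Rc = Rc_spec / A = 4.678e-06 / 4.0600e-09
Step 3: Rc = 1.15e+03 ohms

1.15e+03


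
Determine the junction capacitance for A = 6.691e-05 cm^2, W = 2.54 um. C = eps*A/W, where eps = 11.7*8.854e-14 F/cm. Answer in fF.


Step 1: eps_Si = 11.7 * 8.854e-14 = 1.035918e-12 F/cm
Step 2: W in cm = 2.54 * 1e-4 = 2.54e-04 cm
Step 3: C = 1.035918e-12 * 6.691e-05 / 2.54e-04 = 2.728869e-13 F
Step 4: C = 272.89 fF

272.89


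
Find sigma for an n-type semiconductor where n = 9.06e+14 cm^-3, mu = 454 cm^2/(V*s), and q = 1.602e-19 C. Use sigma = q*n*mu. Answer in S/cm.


Step 1: sigma = q * n * mu
Step 2: sigma = 1.602e-19 * 9.06e+14 * 454
Step 3: sigma = 6.589e-02 S/cm

6.589e-02


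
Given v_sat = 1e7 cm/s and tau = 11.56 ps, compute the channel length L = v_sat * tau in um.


Step 1: tau in seconds = 11.56 ps * 1e-12 = 1.1560e-11 s
Step 2: L = v_sat * tau = 1e7 * 1.1560e-11 = 1.1560e-04 cm
Step 3: L in um = 1.1560e-04 * 1e4 = 1.156 um

1.156


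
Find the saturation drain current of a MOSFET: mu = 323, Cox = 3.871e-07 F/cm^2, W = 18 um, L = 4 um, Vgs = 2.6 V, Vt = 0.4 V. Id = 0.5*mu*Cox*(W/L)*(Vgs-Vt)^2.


Step 1: Overdrive voltage Vov = Vgs - Vt = 2.6 - 0.4 = 2.2 V
Step 2: W/L = 18/4 = 4.5
Step 3: Id = 0.5 * 323 * 3.871e-07 * 4.5 * 2.2^2
Step 4: Id = 1.36e-03 A

1.36e-03


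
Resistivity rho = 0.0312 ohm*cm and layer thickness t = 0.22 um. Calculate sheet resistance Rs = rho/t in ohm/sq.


Step 1: Convert thickness to cm: t = 0.22 um = 2.2000e-05 cm
Step 2: Rs = rho / t = 0.0312 / 2.2000e-05
Step 3: Rs = 1418.2 ohm/sq

1418.2


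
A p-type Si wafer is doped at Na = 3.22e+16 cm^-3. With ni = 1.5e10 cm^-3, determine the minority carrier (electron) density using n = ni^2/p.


Step 1: Majority hole concentration p ≈ Na = 3.22e+16 cm^-3
Step 2: n = ni^2 / Na = (1.5e10)^2 / 3.22e+16
Step 3: n = 6.99e+03 cm^-3

6.99e+03


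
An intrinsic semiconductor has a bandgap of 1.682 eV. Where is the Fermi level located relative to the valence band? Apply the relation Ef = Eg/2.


Step 1: For an intrinsic semiconductor, the Fermi level sits at midgap.
Step 2: Ef = Eg / 2 = 1.682 / 2 = 0.841 eV

0.841


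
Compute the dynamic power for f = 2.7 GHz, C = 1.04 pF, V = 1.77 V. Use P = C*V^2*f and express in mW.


Step 1: V^2 = 1.77^2 = 3.1329 V^2
Step 2: P = C*V^2*f = 1.04e-12 F * 3.1329 * 2.7e9 Hz
Step 3: P = 8.7971832e-03 W
Step 4: P = 8.797 mW

8.797


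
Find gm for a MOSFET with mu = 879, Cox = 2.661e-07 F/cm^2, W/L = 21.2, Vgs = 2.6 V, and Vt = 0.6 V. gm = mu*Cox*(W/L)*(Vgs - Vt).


Step 1: Vov = Vgs - Vt = 2.6 - 0.6 = 2.0 V
Step 2: gm = mu * Cox * (W/L) * Vov
Step 3: gm = 879 * 2.661e-07 * 21.2 * 2.0 = 9.92e-03 S

9.92e-03


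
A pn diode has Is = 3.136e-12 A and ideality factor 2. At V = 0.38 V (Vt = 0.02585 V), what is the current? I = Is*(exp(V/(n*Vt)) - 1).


Step 1: V/(n*Vt) = 0.38/(2*0.02585) = 7.3501
Step 2: exp(7.3501) = 1.5564e+03
Step 3: I = 3.136e-12 * (1.5564e+03 - 1) = 4.88e-09 A

4.88e-09


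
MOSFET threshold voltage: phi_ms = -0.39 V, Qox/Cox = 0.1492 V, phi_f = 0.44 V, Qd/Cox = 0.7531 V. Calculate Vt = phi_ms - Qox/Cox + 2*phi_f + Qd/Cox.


Step 1: Vt = phi_ms - Qox/Cox + 2*phi_f + Qd/Cox
Step 2: Vt = -0.39 - 0.1492 + 2*0.44 + 0.7531
Step 3: Vt = -0.39 - 0.1492 + 0.88 + 0.7531
Step 4: Vt = 1.0939 V

1.0939


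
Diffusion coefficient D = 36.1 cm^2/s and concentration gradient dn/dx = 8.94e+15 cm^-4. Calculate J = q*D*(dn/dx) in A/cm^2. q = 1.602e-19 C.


Step 1: J = q * D * (dn/dx)
Step 2: J = 1.602e-19 * 36.1 * 8.94e+15
Step 3: J = 5.17e-02 A/cm^2

5.17e-02


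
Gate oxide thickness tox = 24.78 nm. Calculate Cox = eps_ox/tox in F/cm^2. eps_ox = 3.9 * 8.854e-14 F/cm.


Step 1: eps_ox = 3.9 * 8.854e-14 = 3.45306e-13 F/cm
Step 2: tox in cm = 24.78 nm * 1e-7 = 2.4780e-06 cm
Step 3: Cox = 3.45306e-13 / 2.4780e-06 = 1.39e-07 F/cm^2

1.39e-07


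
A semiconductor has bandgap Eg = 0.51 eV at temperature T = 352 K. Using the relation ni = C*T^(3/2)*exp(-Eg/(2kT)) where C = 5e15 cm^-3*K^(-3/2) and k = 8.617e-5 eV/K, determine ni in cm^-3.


Step 1: Compute kT = 8.617e-5 * 352 = 0.03033184 eV
Step 2: Exponent = -Eg/(2kT) = -0.51/(2*0.03033184) = -8.40701
Step 3: T^(3/2) = 352^1.5 = 6604.11
Step 4: ni = 5e15 * 6604.11 * exp(-8.40701) = 7.37e+15 cm^-3

7.37e+15


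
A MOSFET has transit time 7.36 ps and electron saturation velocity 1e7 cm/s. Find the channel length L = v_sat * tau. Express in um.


Step 1: tau in seconds = 7.36 ps * 1e-12 = 7.3600e-12 s
Step 2: L = v_sat * tau = 1e7 * 7.3600e-12 = 7.3600e-05 cm
Step 3: L in um = 7.3600e-05 * 1e4 = 0.736 um

0.736


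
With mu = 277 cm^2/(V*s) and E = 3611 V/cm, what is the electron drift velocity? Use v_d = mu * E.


Step 1: v_d = mu * E
Step 2: v_d = 277 * 3611 = 1000247
Step 3: v_d = 1.00e+06 cm/s

1.00e+06


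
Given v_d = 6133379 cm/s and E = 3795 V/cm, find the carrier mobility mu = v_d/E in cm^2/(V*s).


Step 1: mu = v_d / E
Step 2: mu = 6133379 / 3795
Step 3: mu = 1616.17 cm^2/(V*s)

1616.17


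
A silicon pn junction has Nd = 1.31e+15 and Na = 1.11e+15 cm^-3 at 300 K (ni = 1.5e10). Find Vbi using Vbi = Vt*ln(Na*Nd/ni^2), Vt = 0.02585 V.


Step 1: Compute Na*Nd/ni^2 = 1.11e+15 * 1.31e+15 / (1.5e10)^2 = 6.4627e+09
Step 2: ln(6.4627e+09) = 22.5893
Step 3: Vbi = 0.02585 * 22.5893 = 0.584 V

0.584


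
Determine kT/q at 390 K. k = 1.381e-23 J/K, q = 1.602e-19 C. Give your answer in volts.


Step 1: kT = 1.381e-23 * 390 = 5.3859e-21 J
Step 2: Vt = kT/q = 5.3859e-21 / 1.602e-19
Step 3: Vt = 0.03362 V

0.03362


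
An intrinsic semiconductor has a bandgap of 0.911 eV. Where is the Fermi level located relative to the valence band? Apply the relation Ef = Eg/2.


Step 1: For an intrinsic semiconductor, the Fermi level sits at midgap.
Step 2: Ef = Eg / 2 = 0.911 / 2 = 0.4555 eV

0.4555


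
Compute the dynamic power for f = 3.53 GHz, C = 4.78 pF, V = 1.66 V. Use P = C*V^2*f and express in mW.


Step 1: V^2 = 1.66^2 = 2.7556 V^2
Step 2: P = C*V^2*f = 4.78e-12 F * 2.7556 * 3.53e9 Hz
Step 3: P = 4.649634104e-02 W
Step 4: P = 46.496 mW

46.496


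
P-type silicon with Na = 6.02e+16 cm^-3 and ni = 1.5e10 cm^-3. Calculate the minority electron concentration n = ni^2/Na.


Step 1: Majority hole concentration p ≈ Na = 6.02e+16 cm^-3
Step 2: n = ni^2 / Na = (1.5e10)^2 / 6.02e+16
Step 3: n = 3.74e+03 cm^-3

3.74e+03


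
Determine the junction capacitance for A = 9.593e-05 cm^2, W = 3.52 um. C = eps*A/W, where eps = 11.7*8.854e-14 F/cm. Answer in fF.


Step 1: eps_Si = 11.7 * 8.854e-14 = 1.035918e-12 F/cm
Step 2: W in cm = 3.52 * 1e-4 = 3.52e-04 cm
Step 3: C = 1.035918e-12 * 9.593e-05 / 3.52e-04 = 2.823171e-13 F
Step 4: C = 282.32 fF

282.32


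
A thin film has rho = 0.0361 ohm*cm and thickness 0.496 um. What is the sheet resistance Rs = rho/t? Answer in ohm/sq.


Step 1: Convert thickness to cm: t = 0.496 um = 4.9600e-05 cm
Step 2: Rs = rho / t = 0.0361 / 4.9600e-05
Step 3: Rs = 727.8 ohm/sq

727.8


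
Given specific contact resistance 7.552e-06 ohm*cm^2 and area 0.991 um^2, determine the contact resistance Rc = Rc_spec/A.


Step 1: Convert area to cm^2: 0.991 um^2 = 9.9100e-09 cm^2
Step 2: Rc = Rc_spec / A = 7.552e-06 / 9.9100e-09
Step 3: Rc = 7.62e+02 ohms

7.62e+02


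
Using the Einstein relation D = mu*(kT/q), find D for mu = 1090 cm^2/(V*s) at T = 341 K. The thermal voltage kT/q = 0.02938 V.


Step 1: D = mu * (kT/q)
Step 2: D = 1090 * 0.02938
Step 3: D = 32.02 cm^2/s

32.02


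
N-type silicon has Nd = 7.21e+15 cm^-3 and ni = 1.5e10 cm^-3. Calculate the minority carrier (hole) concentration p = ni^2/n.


Step 1: Since Nd >> ni, n ≈ Nd = 7.21e+15 cm^-3
Step 2: p = ni^2 / n = (1.5e10)^2 / 7.21e+15
Step 3: p = 2.25e20 / 7.21e+15 = 3.12e+04 cm^-3

3.12e+04


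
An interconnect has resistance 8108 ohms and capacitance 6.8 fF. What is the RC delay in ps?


Step 1: tau = R * C
Step 2: tau = 8108 * 6.8 fF = 8108 * 6.8e-15 F
Step 3: tau = 5.51344e-11 s = 55.1344 ps

55.1344


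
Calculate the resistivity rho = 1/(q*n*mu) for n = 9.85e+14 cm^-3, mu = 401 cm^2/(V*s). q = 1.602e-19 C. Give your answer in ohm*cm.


Step 1: sigma = q * n * mu = 1.602e-19 * 9.85e+14 * 401 = 6.32766e-02 S/cm
Step 2: rho = 1 / sigma = 1 / 6.32766e-02 = 15.8 ohm*cm

15.8


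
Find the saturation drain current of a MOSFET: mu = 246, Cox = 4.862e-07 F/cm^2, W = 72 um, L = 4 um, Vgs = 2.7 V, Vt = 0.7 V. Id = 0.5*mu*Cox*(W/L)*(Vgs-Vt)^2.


Step 1: Overdrive voltage Vov = Vgs - Vt = 2.7 - 0.7 = 2.0 V
Step 2: W/L = 72/4 = 18
Step 3: Id = 0.5 * 246 * 4.862e-07 * 18 * 2.0^2
Step 4: Id = 4.31e-03 A

4.31e-03


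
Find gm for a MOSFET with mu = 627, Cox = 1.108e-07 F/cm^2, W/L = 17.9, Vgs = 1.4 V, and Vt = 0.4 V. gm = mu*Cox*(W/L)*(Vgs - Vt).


Step 1: Vov = Vgs - Vt = 1.4 - 0.4 = 1.0 V
Step 2: gm = mu * Cox * (W/L) * Vov
Step 3: gm = 627 * 1.108e-07 * 17.9 * 1.0 = 1.24e-03 S

1.24e-03


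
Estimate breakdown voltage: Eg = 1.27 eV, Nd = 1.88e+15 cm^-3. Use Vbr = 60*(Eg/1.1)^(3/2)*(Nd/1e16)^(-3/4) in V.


Step 1: Eg/1.1 = 1.27/1.1 = 1.154545
Step 2: (Eg/1.1)^1.5 = 1.154545^1.5 = 1.240556
Step 3: (Nd/1e16)^(-0.75) = (0.188)^(-0.75) = 3.502528
Step 4: Vbr = 60 * 1.240556 * 3.502528 = 260.7 V

260.7


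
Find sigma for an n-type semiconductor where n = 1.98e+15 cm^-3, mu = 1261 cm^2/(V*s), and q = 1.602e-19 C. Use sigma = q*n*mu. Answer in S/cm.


Step 1: sigma = q * n * mu
Step 2: sigma = 1.602e-19 * 1.98e+15 * 1261
Step 3: sigma = 4.000e-01 S/cm

4.000e-01


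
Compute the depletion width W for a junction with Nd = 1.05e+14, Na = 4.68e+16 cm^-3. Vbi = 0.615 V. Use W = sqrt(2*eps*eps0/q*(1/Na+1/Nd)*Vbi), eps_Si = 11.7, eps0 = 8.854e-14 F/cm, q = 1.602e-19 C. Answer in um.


Step 1: 1/Na + 1/Nd = 1/4.68e+16 + 1/1.05e+14 = 9.54518e-15
Step 2: 2*eps*eps0/q = 2*11.7*8.854e-14/1.602e-19 = 1.293281e+07
Step 3: W^2 = 1.293281e+07 * 9.54518e-15 * 0.615 = 7.59193e-08
Step 4: W = sqrt(7.59193e-08) = 2.755e-04 cm = 2.755 um

2.755


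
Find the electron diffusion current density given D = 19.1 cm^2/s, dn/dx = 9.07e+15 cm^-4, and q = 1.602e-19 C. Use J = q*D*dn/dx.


Step 1: J = q * D * (dn/dx)
Step 2: J = 1.602e-19 * 19.1 * 9.07e+15
Step 3: J = 2.78e-02 A/cm^2

2.78e-02


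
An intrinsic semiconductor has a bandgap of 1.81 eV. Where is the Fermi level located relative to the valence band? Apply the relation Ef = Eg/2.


Step 1: For an intrinsic semiconductor, the Fermi level sits at midgap.
Step 2: Ef = Eg / 2 = 1.81 / 2 = 0.905 eV

0.905


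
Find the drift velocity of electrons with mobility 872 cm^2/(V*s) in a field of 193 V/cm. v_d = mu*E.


Step 1: v_d = mu * E
Step 2: v_d = 872 * 193 = 168296
Step 3: v_d = 1.68e+05 cm/s

1.68e+05


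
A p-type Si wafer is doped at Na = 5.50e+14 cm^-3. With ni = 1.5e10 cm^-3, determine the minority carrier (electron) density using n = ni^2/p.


Step 1: Majority hole concentration p ≈ Na = 5.50e+14 cm^-3
Step 2: n = ni^2 / Na = (1.5e10)^2 / 5.50e+14
Step 3: n = 4.09e+05 cm^-3

4.09e+05


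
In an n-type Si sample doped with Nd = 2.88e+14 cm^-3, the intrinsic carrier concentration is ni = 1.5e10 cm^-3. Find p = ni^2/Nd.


Step 1: Since Nd >> ni, n ≈ Nd = 2.88e+14 cm^-3
Step 2: p = ni^2 / n = (1.5e10)^2 / 2.88e+14
Step 3: p = 2.25e20 / 2.88e+14 = 7.81e+05 cm^-3

7.81e+05


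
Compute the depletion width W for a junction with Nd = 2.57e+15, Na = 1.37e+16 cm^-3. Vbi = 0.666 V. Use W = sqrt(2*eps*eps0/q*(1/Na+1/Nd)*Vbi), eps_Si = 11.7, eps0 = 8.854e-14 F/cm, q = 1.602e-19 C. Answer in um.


Step 1: 1/Na + 1/Nd = 1/1.37e+16 + 1/2.57e+15 = 4.62098e-16
Step 2: 2*eps*eps0/q = 2*11.7*8.854e-14/1.602e-19 = 1.293281e+07
Step 3: W^2 = 1.293281e+07 * 4.62098e-16 * 0.666 = 3.98017e-09
Step 4: W = sqrt(3.98017e-09) = 6.309e-05 cm = 0.6309 um

0.6309


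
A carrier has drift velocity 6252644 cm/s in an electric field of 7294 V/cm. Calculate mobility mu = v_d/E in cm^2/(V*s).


Step 1: mu = v_d / E
Step 2: mu = 6252644 / 7294
Step 3: mu = 857.23 cm^2/(V*s)

857.23


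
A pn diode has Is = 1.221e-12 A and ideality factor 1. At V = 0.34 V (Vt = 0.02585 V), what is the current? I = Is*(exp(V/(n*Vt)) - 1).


Step 1: V/(n*Vt) = 0.34/(1*0.02585) = 13.1528
Step 2: exp(13.1528) = 5.1545e+05
Step 3: I = 1.221e-12 * (5.1545e+05 - 1) = 6.29e-07 A

6.29e-07


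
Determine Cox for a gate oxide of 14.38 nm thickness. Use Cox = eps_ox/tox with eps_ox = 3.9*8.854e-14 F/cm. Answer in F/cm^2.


Step 1: eps_ox = 3.9 * 8.854e-14 = 3.45306e-13 F/cm
Step 2: tox in cm = 14.38 nm * 1e-7 = 1.4380e-06 cm
Step 3: Cox = 3.45306e-13 / 1.4380e-06 = 2.40e-07 F/cm^2

2.40e-07


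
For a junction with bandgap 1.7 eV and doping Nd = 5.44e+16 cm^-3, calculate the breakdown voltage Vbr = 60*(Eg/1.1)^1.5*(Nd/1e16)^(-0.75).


Step 1: Eg/1.1 = 1.7/1.1 = 1.545455
Step 2: (Eg/1.1)^1.5 = 1.545455^1.5 = 1.921253
Step 3: (Nd/1e16)^(-0.75) = (5.44)^(-0.75) = 0.280738
Step 4: Vbr = 60 * 1.921253 * 0.280738 = 32.4 V

32.4


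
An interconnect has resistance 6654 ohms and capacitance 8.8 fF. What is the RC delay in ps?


Step 1: tau = R * C
Step 2: tau = 6654 * 8.8 fF = 6654 * 8.8e-15 F
Step 3: tau = 5.85552e-11 s = 58.5552 ps

58.5552


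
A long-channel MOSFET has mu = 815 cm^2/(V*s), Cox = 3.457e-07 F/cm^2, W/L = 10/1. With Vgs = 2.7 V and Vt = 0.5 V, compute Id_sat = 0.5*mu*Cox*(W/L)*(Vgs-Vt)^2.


Step 1: Overdrive voltage Vov = Vgs - Vt = 2.7 - 0.5 = 2.2 V
Step 2: W/L = 10/1 = 10
Step 3: Id = 0.5 * 815 * 3.457e-07 * 10 * 2.2^2
Step 4: Id = 6.82e-03 A

6.82e-03
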